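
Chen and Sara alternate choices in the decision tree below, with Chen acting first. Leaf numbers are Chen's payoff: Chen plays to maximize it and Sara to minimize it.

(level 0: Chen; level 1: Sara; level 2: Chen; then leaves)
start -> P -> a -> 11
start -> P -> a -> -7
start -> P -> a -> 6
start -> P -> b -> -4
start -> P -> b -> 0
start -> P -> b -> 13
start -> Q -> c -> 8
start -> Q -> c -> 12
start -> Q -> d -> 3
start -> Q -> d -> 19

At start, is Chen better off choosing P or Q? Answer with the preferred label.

a (Chen): max(11, -7, 6) = 11
b (Chen): max(-4, 0, 13) = 13
P (Sara): min(11, 13) = 11
c (Chen): max(8, 12) = 12
d (Chen): max(3, 19) = 19
Q (Sara): min(12, 19) = 12
Chen prefers the higher value; P=11, Q=12. Q is better since 12 > 11.

Q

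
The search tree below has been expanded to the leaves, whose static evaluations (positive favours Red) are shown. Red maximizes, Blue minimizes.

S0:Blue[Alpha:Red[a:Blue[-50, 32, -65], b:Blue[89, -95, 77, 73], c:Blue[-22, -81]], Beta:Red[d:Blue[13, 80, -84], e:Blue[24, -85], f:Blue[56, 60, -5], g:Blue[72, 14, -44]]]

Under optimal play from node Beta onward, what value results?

-5

d (Blue): min(13, 80, -84) = -84
e (Blue): min(24, -85) = -85
f (Blue): min(56, 60, -5) = -5
g (Blue): min(72, 14, -44) = -44
Beta (Red): max(-84, -85, -5, -44) = -5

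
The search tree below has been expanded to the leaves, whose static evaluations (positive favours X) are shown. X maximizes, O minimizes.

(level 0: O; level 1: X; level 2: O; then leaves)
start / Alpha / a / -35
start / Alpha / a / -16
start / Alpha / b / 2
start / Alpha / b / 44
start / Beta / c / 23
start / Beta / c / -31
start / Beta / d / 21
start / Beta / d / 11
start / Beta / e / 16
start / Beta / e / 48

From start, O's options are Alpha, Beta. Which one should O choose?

a (O): min(-35, -16) = -35
b (O): min(2, 44) = 2
Alpha (X): max(-35, 2) = 2
c (O): min(23, -31) = -31
d (O): min(21, 11) = 11
e (O): min(16, 48) = 16
Beta (X): max(-31, 11, 16) = 16
start (O): min(2, 16) = 2
O at start wants the lowest of {Alpha=2, Beta=16}, so chooses Alpha.

Alpha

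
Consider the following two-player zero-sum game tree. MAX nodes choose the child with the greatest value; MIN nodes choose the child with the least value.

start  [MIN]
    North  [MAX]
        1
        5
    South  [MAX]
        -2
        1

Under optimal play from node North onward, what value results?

5

North (MAX): max(1, 5) = 5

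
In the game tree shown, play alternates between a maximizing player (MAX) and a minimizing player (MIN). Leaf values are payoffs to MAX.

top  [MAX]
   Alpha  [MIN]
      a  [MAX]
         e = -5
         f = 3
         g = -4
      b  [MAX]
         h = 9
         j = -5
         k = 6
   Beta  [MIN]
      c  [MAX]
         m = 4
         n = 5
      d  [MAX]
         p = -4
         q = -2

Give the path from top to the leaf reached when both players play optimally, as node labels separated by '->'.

a (MAX): max(-5, 3, -4) = 3
b (MAX): max(9, -5, 6) = 9
Alpha (MIN): min(3, 9) = 3
c (MAX): max(4, 5) = 5
d (MAX): max(-4, -2) = -2
Beta (MIN): min(5, -2) = -2
top (MAX): max(3, -2) = 3
At top, MAX picks Alpha (highest: 3).
At Alpha, MIN picks a (lowest: 3).
At a, MAX picks f (highest: 3).
Terminal value 3.

top -> Alpha -> a -> f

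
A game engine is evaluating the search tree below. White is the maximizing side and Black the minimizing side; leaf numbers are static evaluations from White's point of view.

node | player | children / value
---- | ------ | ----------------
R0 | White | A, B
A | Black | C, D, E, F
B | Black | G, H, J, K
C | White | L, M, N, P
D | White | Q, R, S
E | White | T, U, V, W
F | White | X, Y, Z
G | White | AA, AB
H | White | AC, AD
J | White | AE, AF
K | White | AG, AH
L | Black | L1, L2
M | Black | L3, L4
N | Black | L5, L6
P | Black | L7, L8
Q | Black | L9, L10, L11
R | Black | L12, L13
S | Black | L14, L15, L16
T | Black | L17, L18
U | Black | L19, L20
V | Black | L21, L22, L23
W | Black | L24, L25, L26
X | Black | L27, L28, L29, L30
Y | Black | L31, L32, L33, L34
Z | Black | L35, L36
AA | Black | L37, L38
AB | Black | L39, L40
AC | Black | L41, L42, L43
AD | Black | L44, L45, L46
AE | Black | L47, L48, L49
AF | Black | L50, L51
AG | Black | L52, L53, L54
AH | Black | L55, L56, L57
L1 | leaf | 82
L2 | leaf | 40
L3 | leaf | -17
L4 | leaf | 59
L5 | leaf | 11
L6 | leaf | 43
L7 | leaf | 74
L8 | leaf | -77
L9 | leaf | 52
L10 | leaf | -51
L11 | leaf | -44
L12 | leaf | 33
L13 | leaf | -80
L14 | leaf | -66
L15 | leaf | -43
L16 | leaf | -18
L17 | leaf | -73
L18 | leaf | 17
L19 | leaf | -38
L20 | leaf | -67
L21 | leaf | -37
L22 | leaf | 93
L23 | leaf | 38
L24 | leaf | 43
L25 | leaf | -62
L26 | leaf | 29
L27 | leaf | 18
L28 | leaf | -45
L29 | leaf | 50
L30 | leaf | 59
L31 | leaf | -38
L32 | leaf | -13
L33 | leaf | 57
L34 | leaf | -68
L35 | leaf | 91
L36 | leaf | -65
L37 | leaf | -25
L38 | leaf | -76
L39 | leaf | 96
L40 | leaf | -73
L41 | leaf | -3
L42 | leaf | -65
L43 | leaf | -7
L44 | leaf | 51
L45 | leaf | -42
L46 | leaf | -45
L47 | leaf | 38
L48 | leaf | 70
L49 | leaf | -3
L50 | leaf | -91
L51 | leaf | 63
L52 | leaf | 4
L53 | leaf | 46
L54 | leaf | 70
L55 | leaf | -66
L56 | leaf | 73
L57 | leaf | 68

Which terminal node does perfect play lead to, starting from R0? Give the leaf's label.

L10

L (Black): min(82, 40) = 40
M (Black): min(-17, 59) = -17
N (Black): min(11, 43) = 11
P (Black): min(74, -77) = -77
C (White): max(40, -17, 11, -77) = 40
Q (Black): min(52, -51, -44) = -51
R (Black): min(33, -80) = -80
S (Black): min(-66, -43, -18) = -66
D (White): max(-51, -80, -66) = -51
T (Black): min(-73, 17) = -73
U (Black): min(-38, -67) = -67
V (Black): min(-37, 93, 38) = -37
W (Black): min(43, -62, 29) = -62
E (White): max(-73, -67, -37, -62) = -37
X (Black): min(18, -45, 50, 59) = -45
Y (Black): min(-38, -13, 57, -68) = -68
Z (Black): min(91, -65) = -65
F (White): max(-45, -68, -65) = -45
A (Black): min(40, -51, -37, -45) = -51
AA (Black): min(-25, -76) = -76
AB (Black): min(96, -73) = -73
G (White): max(-76, -73) = -73
AC (Black): min(-3, -65, -7) = -65
AD (Black): min(51, -42, -45) = -45
H (White): max(-65, -45) = -45
AE (Black): min(38, 70, -3) = -3
AF (Black): min(-91, 63) = -91
J (White): max(-3, -91) = -3
AG (Black): min(4, 46, 70) = 4
AH (Black): min(-66, 73, 68) = -66
K (White): max(4, -66) = 4
B (Black): min(-73, -45, -3, 4) = -73
R0 (White): max(-51, -73) = -51
At R0, White picks A (highest: -51).
At A, Black picks D (lowest: -51).
At D, White picks Q (highest: -51).
At Q, Black picks L10 (lowest: -51).
Terminal value -51.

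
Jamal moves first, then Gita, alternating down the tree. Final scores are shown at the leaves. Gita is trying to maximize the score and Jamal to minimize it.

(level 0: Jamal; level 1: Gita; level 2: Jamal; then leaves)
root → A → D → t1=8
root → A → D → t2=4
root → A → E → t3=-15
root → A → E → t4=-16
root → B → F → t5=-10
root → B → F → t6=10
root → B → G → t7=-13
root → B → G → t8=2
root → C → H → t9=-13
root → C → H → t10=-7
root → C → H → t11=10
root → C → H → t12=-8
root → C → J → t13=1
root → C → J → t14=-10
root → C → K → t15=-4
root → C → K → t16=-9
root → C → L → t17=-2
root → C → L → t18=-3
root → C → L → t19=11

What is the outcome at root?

-10

D (Jamal): min(8, 4) = 4
E (Jamal): min(-15, -16) = -16
A (Gita): max(4, -16) = 4
F (Jamal): min(-10, 10) = -10
G (Jamal): min(-13, 2) = -13
B (Gita): max(-10, -13) = -10
H (Jamal): min(-13, -7, 10, -8) = -13
J (Jamal): min(1, -10) = -10
K (Jamal): min(-4, -9) = -9
L (Jamal): min(-2, -3, 11) = -3
C (Gita): max(-13, -10, -9, -3) = -3
root (Jamal): min(4, -10, -3) = -10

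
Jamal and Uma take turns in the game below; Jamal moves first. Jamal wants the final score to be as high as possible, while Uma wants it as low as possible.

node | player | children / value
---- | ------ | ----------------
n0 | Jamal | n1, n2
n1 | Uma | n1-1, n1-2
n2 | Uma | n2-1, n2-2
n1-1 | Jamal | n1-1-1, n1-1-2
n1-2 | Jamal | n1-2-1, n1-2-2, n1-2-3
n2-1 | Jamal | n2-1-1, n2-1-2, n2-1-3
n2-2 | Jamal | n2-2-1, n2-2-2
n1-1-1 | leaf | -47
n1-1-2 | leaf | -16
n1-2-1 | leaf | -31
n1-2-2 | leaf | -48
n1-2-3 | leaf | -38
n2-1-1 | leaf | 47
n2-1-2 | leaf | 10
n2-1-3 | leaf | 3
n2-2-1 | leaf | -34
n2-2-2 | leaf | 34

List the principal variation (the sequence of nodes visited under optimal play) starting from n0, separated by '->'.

n0 -> n2 -> n2-2 -> n2-2-2

n1-1 (Jamal): max(-47, -16) = -16
n1-2 (Jamal): max(-31, -48, -38) = -31
n1 (Uma): min(-16, -31) = -31
n2-1 (Jamal): max(47, 10, 3) = 47
n2-2 (Jamal): max(-34, 34) = 34
n2 (Uma): min(47, 34) = 34
n0 (Jamal): max(-31, 34) = 34
At n0, Jamal picks n2 (highest: 34).
At n2, Uma picks n2-2 (lowest: 34).
At n2-2, Jamal picks n2-2-2 (highest: 34).
Terminal value 34.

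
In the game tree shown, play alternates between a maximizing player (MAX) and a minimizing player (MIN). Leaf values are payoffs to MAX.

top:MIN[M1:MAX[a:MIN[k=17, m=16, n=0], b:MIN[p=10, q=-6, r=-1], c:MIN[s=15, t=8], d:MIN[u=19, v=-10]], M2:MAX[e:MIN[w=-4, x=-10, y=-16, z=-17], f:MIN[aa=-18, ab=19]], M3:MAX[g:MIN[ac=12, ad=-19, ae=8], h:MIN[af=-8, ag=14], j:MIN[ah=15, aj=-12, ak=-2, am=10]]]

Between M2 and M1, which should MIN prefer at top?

M2

e (MIN): min(-4, -10, -16, -17) = -17
f (MIN): min(-18, 19) = -18
M2 (MAX): max(-17, -18) = -17
a (MIN): min(17, 16, 0) = 0
b (MIN): min(10, -6, -1) = -6
c (MIN): min(15, 8) = 8
d (MIN): min(19, -10) = -10
M1 (MAX): max(0, -6, 8, -10) = 8
MIN prefers the lower value; M2=-17, M1=8. M2 is better since -17 < 8.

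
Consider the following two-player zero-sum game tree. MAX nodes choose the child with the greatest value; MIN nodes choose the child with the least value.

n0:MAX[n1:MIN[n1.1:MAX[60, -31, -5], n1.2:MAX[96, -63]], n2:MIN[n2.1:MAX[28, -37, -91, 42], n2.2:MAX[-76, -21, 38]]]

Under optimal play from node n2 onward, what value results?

38

n2.1 (MAX): max(28, -37, -91, 42) = 42
n2.2 (MAX): max(-76, -21, 38) = 38
n2 (MIN): min(42, 38) = 38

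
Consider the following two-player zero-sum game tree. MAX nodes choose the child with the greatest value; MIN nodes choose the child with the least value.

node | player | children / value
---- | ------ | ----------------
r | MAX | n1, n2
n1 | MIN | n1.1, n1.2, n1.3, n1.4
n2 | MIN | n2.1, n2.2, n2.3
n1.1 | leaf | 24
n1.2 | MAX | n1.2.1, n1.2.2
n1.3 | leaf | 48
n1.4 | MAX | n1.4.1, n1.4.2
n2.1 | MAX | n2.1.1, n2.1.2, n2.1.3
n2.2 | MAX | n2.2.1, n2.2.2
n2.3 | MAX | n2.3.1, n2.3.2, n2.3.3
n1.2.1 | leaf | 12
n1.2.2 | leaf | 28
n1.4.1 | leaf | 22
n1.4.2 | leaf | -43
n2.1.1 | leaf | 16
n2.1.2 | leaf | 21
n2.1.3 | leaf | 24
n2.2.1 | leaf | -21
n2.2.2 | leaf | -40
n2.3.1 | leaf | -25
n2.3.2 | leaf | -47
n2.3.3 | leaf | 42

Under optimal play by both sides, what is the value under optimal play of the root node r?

22

n1.2 (MAX): max(12, 28) = 28
n1.4 (MAX): max(22, -43) = 22
n1 (MIN): min(24, 28, 48, 22) = 22
n2.1 (MAX): max(16, 21, 24) = 24
n2.2 (MAX): max(-21, -40) = -21
n2.3 (MAX): max(-25, -47, 42) = 42
n2 (MIN): min(24, -21, 42) = -21
r (MAX): max(22, -21) = 22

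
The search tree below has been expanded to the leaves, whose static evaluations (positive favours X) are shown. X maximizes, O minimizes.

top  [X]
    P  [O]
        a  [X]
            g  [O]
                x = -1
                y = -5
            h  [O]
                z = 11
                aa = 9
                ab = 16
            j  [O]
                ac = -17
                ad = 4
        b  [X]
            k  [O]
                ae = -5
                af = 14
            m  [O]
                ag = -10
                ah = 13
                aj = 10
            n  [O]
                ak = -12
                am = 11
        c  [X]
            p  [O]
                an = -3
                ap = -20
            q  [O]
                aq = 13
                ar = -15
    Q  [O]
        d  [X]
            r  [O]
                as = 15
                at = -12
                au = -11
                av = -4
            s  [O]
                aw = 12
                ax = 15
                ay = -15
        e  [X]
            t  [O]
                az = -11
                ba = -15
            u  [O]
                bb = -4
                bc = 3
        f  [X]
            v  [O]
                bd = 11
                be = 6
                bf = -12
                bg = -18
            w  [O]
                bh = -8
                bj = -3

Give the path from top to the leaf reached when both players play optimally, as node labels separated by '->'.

g (O): min(-1, -5) = -5
h (O): min(11, 9, 16) = 9
j (O): min(-17, 4) = -17
a (X): max(-5, 9, -17) = 9
k (O): min(-5, 14) = -5
m (O): min(-10, 13, 10) = -10
n (O): min(-12, 11) = -12
b (X): max(-5, -10, -12) = -5
p (O): min(-3, -20) = -20
q (O): min(13, -15) = -15
c (X): max(-20, -15) = -15
P (O): min(9, -5, -15) = -15
r (O): min(15, -12, -11, -4) = -12
s (O): min(12, 15, -15) = -15
d (X): max(-12, -15) = -12
t (O): min(-11, -15) = -15
u (O): min(-4, 3) = -4
e (X): max(-15, -4) = -4
v (O): min(11, 6, -12, -18) = -18
w (O): min(-8, -3) = -8
f (X): max(-18, -8) = -8
Q (O): min(-12, -4, -8) = -12
top (X): max(-15, -12) = -12
At top, X picks Q (highest: -12).
At Q, O picks d (lowest: -12).
At d, X picks r (highest: -12).
At r, O picks at (lowest: -12).
Terminal value -12.

top -> Q -> d -> r -> at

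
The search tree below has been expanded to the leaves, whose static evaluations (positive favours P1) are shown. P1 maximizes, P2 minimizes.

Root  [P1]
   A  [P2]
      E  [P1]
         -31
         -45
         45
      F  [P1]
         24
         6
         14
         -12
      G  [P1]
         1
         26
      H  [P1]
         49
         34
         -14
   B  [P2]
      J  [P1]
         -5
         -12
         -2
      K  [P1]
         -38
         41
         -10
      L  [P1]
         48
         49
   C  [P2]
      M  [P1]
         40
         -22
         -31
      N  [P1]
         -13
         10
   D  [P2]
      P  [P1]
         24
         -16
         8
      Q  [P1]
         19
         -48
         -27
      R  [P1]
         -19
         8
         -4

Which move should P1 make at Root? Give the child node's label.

E (P1): max(-31, -45, 45) = 45
F (P1): max(24, 6, 14, -12) = 24
G (P1): max(1, 26) = 26
H (P1): max(49, 34, -14) = 49
A (P2): min(45, 24, 26, 49) = 24
J (P1): max(-5, -12, -2) = -2
K (P1): max(-38, 41, -10) = 41
L (P1): max(48, 49) = 49
B (P2): min(-2, 41, 49) = -2
M (P1): max(40, -22, -31) = 40
N (P1): max(-13, 10) = 10
C (P2): min(40, 10) = 10
P (P1): max(24, -16, 8) = 24
Q (P1): max(19, -48, -27) = 19
R (P1): max(-19, 8, -4) = 8
D (P2): min(24, 19, 8) = 8
Root (P1): max(24, -2, 10, 8) = 24
P1 at Root wants the highest of {A=24, B=-2, C=10, D=8}, so chooses A.

A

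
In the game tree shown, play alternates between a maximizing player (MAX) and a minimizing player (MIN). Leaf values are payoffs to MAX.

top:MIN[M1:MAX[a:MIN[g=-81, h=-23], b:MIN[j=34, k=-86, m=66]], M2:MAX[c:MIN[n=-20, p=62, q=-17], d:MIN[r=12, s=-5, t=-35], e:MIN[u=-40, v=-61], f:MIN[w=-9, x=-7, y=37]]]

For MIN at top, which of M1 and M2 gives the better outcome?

M1

a (MIN): min(-81, -23) = -81
b (MIN): min(34, -86, 66) = -86
M1 (MAX): max(-81, -86) = -81
c (MIN): min(-20, 62, -17) = -20
d (MIN): min(12, -5, -35) = -35
e (MIN): min(-40, -61) = -61
f (MIN): min(-9, -7, 37) = -9
M2 (MAX): max(-20, -35, -61, -9) = -9
MIN prefers the lower value; M1=-81, M2=-9. M1 is better since -81 < -9.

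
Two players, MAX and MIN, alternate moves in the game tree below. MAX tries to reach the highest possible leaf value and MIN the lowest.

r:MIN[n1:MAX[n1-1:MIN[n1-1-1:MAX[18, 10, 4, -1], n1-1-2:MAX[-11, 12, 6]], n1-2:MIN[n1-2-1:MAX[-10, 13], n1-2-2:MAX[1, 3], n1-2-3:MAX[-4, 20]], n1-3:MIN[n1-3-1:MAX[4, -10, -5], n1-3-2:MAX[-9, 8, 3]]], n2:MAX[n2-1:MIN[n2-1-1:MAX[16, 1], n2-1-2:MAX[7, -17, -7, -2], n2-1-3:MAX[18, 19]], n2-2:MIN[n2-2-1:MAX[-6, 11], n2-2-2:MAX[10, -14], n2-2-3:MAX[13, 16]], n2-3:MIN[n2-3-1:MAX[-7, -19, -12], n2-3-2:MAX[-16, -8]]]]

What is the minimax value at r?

10

n1-1-1 (MAX): max(18, 10, 4, -1) = 18
n1-1-2 (MAX): max(-11, 12, 6) = 12
n1-1 (MIN): min(18, 12) = 12
n1-2-1 (MAX): max(-10, 13) = 13
n1-2-2 (MAX): max(1, 3) = 3
n1-2-3 (MAX): max(-4, 20) = 20
n1-2 (MIN): min(13, 3, 20) = 3
n1-3-1 (MAX): max(4, -10, -5) = 4
n1-3-2 (MAX): max(-9, 8, 3) = 8
n1-3 (MIN): min(4, 8) = 4
n1 (MAX): max(12, 3, 4) = 12
n2-1-1 (MAX): max(16, 1) = 16
n2-1-2 (MAX): max(7, -17, -7, -2) = 7
n2-1-3 (MAX): max(18, 19) = 19
n2-1 (MIN): min(16, 7, 19) = 7
n2-2-1 (MAX): max(-6, 11) = 11
n2-2-2 (MAX): max(10, -14) = 10
n2-2-3 (MAX): max(13, 16) = 16
n2-2 (MIN): min(11, 10, 16) = 10
n2-3-1 (MAX): max(-7, -19, -12) = -7
n2-3-2 (MAX): max(-16, -8) = -8
n2-3 (MIN): min(-7, -8) = -8
n2 (MAX): max(7, 10, -8) = 10
r (MIN): min(12, 10) = 10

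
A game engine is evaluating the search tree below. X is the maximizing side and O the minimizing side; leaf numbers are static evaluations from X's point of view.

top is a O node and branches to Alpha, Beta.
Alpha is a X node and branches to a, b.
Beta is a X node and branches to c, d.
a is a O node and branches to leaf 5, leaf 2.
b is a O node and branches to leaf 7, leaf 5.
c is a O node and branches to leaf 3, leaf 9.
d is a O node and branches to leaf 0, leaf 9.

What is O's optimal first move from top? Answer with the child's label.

Beta

a (O): min(5, 2) = 2
b (O): min(7, 5) = 5
Alpha (X): max(2, 5) = 5
c (O): min(3, 9) = 3
d (O): min(0, 9) = 0
Beta (X): max(3, 0) = 3
top (O): min(5, 3) = 3
O at top wants the lowest of {Alpha=5, Beta=3}, so chooses Beta.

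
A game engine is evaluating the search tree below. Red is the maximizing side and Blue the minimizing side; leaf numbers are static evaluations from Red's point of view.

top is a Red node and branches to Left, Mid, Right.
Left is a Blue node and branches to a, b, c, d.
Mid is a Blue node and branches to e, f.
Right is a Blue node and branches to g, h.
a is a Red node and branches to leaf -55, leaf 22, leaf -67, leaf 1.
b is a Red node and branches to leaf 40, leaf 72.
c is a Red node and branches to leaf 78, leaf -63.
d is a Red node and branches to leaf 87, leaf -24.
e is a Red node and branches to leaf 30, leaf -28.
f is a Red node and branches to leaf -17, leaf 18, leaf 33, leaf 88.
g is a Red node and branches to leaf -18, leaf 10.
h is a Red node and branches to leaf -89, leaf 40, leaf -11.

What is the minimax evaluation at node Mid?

30

e (Red): max(30, -28) = 30
f (Red): max(-17, 18, 33, 88) = 88
Mid (Blue): min(30, 88) = 30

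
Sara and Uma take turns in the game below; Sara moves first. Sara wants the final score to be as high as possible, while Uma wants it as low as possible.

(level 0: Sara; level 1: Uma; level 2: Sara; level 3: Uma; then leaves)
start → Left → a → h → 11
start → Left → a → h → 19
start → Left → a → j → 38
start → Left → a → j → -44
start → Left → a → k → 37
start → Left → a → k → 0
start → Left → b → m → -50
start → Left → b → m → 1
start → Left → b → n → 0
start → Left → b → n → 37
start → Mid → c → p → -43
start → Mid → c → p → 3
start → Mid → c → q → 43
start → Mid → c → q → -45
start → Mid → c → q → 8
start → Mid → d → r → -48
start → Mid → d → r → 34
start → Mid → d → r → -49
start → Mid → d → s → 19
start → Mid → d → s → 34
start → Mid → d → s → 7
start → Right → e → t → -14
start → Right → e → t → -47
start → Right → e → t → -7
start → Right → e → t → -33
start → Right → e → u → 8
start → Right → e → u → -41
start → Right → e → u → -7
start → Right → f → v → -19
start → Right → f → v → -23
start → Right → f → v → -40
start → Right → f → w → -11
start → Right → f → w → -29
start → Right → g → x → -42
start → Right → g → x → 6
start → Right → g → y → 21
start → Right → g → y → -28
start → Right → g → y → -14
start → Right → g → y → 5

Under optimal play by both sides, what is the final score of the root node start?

0

h (Uma): min(11, 19) = 11
j (Uma): min(38, -44) = -44
k (Uma): min(37, 0) = 0
a (Sara): max(11, -44, 0) = 11
m (Uma): min(-50, 1) = -50
n (Uma): min(0, 37) = 0
b (Sara): max(-50, 0) = 0
Left (Uma): min(11, 0) = 0
p (Uma): min(-43, 3) = -43
q (Uma): min(43, -45, 8) = -45
c (Sara): max(-43, -45) = -43
r (Uma): min(-48, 34, -49) = -49
s (Uma): min(19, 34, 7) = 7
d (Sara): max(-49, 7) = 7
Mid (Uma): min(-43, 7) = -43
t (Uma): min(-14, -47, -7, -33) = -47
u (Uma): min(8, -41, -7) = -41
e (Sara): max(-47, -41) = -41
v (Uma): min(-19, -23, -40) = -40
w (Uma): min(-11, -29) = -29
f (Sara): max(-40, -29) = -29
x (Uma): min(-42, 6) = -42
y (Uma): min(21, -28, -14, 5) = -28
g (Sara): max(-42, -28) = -28
Right (Uma): min(-41, -29, -28) = -41
start (Sara): max(0, -43, -41) = 0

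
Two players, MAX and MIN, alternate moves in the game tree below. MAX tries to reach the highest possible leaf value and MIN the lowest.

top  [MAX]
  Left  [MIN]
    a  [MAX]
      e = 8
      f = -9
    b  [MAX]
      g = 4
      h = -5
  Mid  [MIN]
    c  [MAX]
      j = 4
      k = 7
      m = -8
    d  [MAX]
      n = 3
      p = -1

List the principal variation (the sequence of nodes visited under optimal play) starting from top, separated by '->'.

top -> Left -> b -> g

a (MAX): max(8, -9) = 8
b (MAX): max(4, -5) = 4
Left (MIN): min(8, 4) = 4
c (MAX): max(4, 7, -8) = 7
d (MAX): max(3, -1) = 3
Mid (MIN): min(7, 3) = 3
top (MAX): max(4, 3) = 4
At top, MAX picks Left (highest: 4).
At Left, MIN picks b (lowest: 4).
At b, MAX picks g (highest: 4).
Terminal value 4.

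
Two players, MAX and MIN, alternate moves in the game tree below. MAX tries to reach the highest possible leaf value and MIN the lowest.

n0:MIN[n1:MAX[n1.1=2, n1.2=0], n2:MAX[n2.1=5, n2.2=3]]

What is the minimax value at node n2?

5

n2 (MAX): max(5, 3) = 5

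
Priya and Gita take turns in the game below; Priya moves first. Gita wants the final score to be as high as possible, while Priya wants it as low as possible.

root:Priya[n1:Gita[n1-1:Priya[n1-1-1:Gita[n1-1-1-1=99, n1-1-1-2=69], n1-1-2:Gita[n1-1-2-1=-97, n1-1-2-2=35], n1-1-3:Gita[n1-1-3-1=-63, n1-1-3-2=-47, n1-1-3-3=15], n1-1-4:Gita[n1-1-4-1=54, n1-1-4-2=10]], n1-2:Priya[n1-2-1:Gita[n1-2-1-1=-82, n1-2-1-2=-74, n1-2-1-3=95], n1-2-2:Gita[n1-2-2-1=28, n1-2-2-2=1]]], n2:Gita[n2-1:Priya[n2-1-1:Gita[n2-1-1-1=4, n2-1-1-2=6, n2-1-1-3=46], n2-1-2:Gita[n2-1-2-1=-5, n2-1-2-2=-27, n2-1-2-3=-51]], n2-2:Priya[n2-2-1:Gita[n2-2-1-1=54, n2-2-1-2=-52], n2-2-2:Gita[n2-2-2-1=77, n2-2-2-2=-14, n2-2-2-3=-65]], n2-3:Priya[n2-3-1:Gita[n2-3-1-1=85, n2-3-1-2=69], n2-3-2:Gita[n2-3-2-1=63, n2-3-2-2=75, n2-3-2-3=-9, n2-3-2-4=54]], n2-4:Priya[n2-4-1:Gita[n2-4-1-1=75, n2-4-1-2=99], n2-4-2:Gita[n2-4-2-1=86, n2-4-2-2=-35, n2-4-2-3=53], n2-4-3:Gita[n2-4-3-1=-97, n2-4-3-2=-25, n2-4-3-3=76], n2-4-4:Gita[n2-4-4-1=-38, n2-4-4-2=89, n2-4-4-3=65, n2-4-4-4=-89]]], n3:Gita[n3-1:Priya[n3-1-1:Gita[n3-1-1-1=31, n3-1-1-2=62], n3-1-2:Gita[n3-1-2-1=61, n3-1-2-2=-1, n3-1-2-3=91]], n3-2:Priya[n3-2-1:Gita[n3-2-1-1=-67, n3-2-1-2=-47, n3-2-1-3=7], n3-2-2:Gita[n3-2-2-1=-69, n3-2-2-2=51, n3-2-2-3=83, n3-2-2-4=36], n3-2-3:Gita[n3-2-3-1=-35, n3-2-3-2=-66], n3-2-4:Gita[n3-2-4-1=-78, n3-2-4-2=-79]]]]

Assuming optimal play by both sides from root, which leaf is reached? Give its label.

n1-1-1 (Gita): max(99, 69) = 99
n1-1-2 (Gita): max(-97, 35) = 35
n1-1-3 (Gita): max(-63, -47, 15) = 15
n1-1-4 (Gita): max(54, 10) = 54
n1-1 (Priya): min(99, 35, 15, 54) = 15
n1-2-1 (Gita): max(-82, -74, 95) = 95
n1-2-2 (Gita): max(28, 1) = 28
n1-2 (Priya): min(95, 28) = 28
n1 (Gita): max(15, 28) = 28
n2-1-1 (Gita): max(4, 6, 46) = 46
n2-1-2 (Gita): max(-5, -27, -51) = -5
n2-1 (Priya): min(46, -5) = -5
n2-2-1 (Gita): max(54, -52) = 54
n2-2-2 (Gita): max(77, -14, -65) = 77
n2-2 (Priya): min(54, 77) = 54
n2-3-1 (Gita): max(85, 69) = 85
n2-3-2 (Gita): max(63, 75, -9, 54) = 75
n2-3 (Priya): min(85, 75) = 75
n2-4-1 (Gita): max(75, 99) = 99
n2-4-2 (Gita): max(86, -35, 53) = 86
n2-4-3 (Gita): max(-97, -25, 76) = 76
n2-4-4 (Gita): max(-38, 89, 65, -89) = 89
n2-4 (Priya): min(99, 86, 76, 89) = 76
n2 (Gita): max(-5, 54, 75, 76) = 76
n3-1-1 (Gita): max(31, 62) = 62
n3-1-2 (Gita): max(61, -1, 91) = 91
n3-1 (Priya): min(62, 91) = 62
n3-2-1 (Gita): max(-67, -47, 7) = 7
n3-2-2 (Gita): max(-69, 51, 83, 36) = 83
n3-2-3 (Gita): max(-35, -66) = -35
n3-2-4 (Gita): max(-78, -79) = -78
n3-2 (Priya): min(7, 83, -35, -78) = -78
n3 (Gita): max(62, -78) = 62
root (Priya): min(28, 76, 62) = 28
At root, Priya picks n1 (lowest: 28).
At n1, Gita picks n1-2 (highest: 28).
At n1-2, Priya picks n1-2-2 (lowest: 28).
At n1-2-2, Gita picks n1-2-2-1 (highest: 28).
Terminal value 28.

n1-2-2-1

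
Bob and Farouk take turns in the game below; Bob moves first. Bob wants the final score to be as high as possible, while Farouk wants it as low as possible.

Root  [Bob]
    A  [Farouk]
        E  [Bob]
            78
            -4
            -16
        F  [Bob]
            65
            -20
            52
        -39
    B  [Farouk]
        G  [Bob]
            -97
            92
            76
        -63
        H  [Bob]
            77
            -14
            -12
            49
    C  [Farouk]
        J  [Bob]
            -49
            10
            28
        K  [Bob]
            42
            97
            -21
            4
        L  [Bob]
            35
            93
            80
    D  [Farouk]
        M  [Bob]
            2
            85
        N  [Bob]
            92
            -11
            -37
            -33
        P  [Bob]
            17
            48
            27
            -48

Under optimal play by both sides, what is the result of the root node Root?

48

E (Bob): max(78, -4, -16) = 78
F (Bob): max(65, -20, 52) = 65
A (Farouk): min(78, 65, -39) = -39
G (Bob): max(-97, 92, 76) = 92
H (Bob): max(77, -14, -12, 49) = 77
B (Farouk): min(92, -63, 77) = -63
J (Bob): max(-49, 10, 28) = 28
K (Bob): max(42, 97, -21, 4) = 97
L (Bob): max(35, 93, 80) = 93
C (Farouk): min(28, 97, 93) = 28
M (Bob): max(2, 85) = 85
N (Bob): max(92, -11, -37, -33) = 92
P (Bob): max(17, 48, 27, -48) = 48
D (Farouk): min(85, 92, 48) = 48
Root (Bob): max(-39, -63, 28, 48) = 48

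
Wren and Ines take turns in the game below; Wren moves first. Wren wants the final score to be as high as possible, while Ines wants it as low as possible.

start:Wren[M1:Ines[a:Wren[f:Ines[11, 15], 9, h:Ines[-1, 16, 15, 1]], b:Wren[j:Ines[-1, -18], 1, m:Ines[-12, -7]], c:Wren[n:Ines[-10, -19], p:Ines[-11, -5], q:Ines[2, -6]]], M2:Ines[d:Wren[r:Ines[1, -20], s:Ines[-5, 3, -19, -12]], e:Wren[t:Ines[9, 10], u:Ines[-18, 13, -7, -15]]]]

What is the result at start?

f (Ines): min(11, 15) = 11
h (Ines): min(-1, 16, 15, 1) = -1
a (Wren): max(11, 9, -1) = 11
j (Ines): min(-1, -18) = -18
m (Ines): min(-12, -7) = -12
b (Wren): max(-18, 1, -12) = 1
n (Ines): min(-10, -19) = -19
p (Ines): min(-11, -5) = -11
q (Ines): min(2, -6) = -6
c (Wren): max(-19, -11, -6) = -6
M1 (Ines): min(11, 1, -6) = -6
r (Ines): min(1, -20) = -20
s (Ines): min(-5, 3, -19, -12) = -19
d (Wren): max(-20, -19) = -19
t (Ines): min(9, 10) = 9
u (Ines): min(-18, 13, -7, -15) = -18
e (Wren): max(9, -18) = 9
M2 (Ines): min(-19, 9) = -19
start (Wren): max(-6, -19) = -6

-6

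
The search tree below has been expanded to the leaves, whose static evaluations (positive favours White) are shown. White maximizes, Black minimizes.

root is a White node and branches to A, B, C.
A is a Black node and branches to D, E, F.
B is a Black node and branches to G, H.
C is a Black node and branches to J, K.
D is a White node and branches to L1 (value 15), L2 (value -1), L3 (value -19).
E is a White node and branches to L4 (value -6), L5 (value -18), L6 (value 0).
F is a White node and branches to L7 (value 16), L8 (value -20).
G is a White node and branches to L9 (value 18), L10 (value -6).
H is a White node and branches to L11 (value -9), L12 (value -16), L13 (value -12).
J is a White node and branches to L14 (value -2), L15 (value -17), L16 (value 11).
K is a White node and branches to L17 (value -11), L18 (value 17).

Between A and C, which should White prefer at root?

C

D (White): max(15, -1, -19) = 15
E (White): max(-6, -18, 0) = 0
F (White): max(16, -20) = 16
A (Black): min(15, 0, 16) = 0
J (White): max(-2, -17, 11) = 11
K (White): max(-11, 17) = 17
C (Black): min(11, 17) = 11
White prefers the higher value; A=0, C=11. C is better since 11 > 0.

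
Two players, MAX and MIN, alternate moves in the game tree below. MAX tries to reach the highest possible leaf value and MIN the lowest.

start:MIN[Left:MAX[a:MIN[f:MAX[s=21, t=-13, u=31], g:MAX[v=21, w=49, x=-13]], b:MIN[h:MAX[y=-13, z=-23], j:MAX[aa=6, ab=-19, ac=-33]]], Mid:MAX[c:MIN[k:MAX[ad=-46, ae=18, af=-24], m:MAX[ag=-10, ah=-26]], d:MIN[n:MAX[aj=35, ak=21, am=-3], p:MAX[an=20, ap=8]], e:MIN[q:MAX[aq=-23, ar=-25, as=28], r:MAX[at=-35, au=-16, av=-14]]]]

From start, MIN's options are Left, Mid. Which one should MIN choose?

Mid

f (MAX): max(21, -13, 31) = 31
g (MAX): max(21, 49, -13) = 49
a (MIN): min(31, 49) = 31
h (MAX): max(-13, -23) = -13
j (MAX): max(6, -19, -33) = 6
b (MIN): min(-13, 6) = -13
Left (MAX): max(31, -13) = 31
k (MAX): max(-46, 18, -24) = 18
m (MAX): max(-10, -26) = -10
c (MIN): min(18, -10) = -10
n (MAX): max(35, 21, -3) = 35
p (MAX): max(20, 8) = 20
d (MIN): min(35, 20) = 20
q (MAX): max(-23, -25, 28) = 28
r (MAX): max(-35, -16, -14) = -14
e (MIN): min(28, -14) = -14
Mid (MAX): max(-10, 20, -14) = 20
start (MIN): min(31, 20) = 20
MIN at start wants the lowest of {Left=31, Mid=20}, so chooses Mid.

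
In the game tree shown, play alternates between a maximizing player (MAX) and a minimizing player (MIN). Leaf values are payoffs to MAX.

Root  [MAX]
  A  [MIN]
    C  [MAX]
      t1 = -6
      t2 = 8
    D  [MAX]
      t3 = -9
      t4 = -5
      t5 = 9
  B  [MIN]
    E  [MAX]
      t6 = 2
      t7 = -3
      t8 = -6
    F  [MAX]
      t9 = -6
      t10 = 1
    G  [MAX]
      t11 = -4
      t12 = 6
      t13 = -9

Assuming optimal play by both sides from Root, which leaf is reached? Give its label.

t2

C (MAX): max(-6, 8) = 8
D (MAX): max(-9, -5, 9) = 9
A (MIN): min(8, 9) = 8
E (MAX): max(2, -3, -6) = 2
F (MAX): max(-6, 1) = 1
G (MAX): max(-4, 6, -9) = 6
B (MIN): min(2, 1, 6) = 1
Root (MAX): max(8, 1) = 8
At Root, MAX picks A (highest: 8).
At A, MIN picks C (lowest: 8).
At C, MAX picks t2 (highest: 8).
Terminal value 8.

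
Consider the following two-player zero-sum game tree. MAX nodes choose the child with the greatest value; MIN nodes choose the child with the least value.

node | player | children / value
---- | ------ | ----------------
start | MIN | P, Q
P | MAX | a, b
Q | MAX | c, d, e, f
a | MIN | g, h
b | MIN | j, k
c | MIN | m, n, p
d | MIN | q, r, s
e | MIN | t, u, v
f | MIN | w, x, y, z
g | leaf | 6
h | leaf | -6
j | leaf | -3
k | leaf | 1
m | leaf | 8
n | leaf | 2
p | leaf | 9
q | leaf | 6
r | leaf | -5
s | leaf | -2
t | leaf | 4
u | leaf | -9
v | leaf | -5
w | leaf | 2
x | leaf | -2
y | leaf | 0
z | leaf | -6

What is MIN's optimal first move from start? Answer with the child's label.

a (MIN): min(6, -6) = -6
b (MIN): min(-3, 1) = -3
P (MAX): max(-6, -3) = -3
c (MIN): min(8, 2, 9) = 2
d (MIN): min(6, -5, -2) = -5
e (MIN): min(4, -9, -5) = -9
f (MIN): min(2, -2, 0, -6) = -6
Q (MAX): max(2, -5, -9, -6) = 2
start (MIN): min(-3, 2) = -3
MIN at start wants the lowest of {P=-3, Q=2}, so chooses P.

P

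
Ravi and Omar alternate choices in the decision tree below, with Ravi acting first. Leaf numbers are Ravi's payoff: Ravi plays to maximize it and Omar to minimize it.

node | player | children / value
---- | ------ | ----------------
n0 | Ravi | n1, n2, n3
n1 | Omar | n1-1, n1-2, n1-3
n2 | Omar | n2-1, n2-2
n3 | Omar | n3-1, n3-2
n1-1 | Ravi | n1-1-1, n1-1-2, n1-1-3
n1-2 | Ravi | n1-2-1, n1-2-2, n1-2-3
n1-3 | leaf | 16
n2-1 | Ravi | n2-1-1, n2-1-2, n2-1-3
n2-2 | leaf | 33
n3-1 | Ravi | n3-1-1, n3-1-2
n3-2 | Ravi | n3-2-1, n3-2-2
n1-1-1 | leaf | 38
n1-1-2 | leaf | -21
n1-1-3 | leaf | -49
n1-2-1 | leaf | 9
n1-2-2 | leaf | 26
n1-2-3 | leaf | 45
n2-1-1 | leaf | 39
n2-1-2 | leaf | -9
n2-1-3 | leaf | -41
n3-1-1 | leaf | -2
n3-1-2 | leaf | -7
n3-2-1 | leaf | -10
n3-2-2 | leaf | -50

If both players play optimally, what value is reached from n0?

33

n1-1 (Ravi): max(38, -21, -49) = 38
n1-2 (Ravi): max(9, 26, 45) = 45
n1 (Omar): min(38, 45, 16) = 16
n2-1 (Ravi): max(39, -9, -41) = 39
n2 (Omar): min(39, 33) = 33
n3-1 (Ravi): max(-2, -7) = -2
n3-2 (Ravi): max(-10, -50) = -10
n3 (Omar): min(-2, -10) = -10
n0 (Ravi): max(16, 33, -10) = 33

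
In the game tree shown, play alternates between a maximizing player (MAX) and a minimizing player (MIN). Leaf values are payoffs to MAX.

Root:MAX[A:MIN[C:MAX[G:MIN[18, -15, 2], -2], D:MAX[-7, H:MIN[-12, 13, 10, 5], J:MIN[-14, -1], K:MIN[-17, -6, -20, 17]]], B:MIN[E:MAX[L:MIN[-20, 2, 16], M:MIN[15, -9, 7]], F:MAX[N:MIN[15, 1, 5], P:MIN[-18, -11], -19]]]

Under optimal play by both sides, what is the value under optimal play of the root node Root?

G (MIN): min(18, -15, 2) = -15
C (MAX): max(-15, -2) = -2
H (MIN): min(-12, 13, 10, 5) = -12
J (MIN): min(-14, -1) = -14
K (MIN): min(-17, -6, -20, 17) = -20
D (MAX): max(-7, -12, -14, -20) = -7
A (MIN): min(-2, -7) = -7
L (MIN): min(-20, 2, 16) = -20
M (MIN): min(15, -9, 7) = -9
E (MAX): max(-20, -9) = -9
N (MIN): min(15, 1, 5) = 1
P (MIN): min(-18, -11) = -18
F (MAX): max(1, -18, -19) = 1
B (MIN): min(-9, 1) = -9
Root (MAX): max(-7, -9) = -7

-7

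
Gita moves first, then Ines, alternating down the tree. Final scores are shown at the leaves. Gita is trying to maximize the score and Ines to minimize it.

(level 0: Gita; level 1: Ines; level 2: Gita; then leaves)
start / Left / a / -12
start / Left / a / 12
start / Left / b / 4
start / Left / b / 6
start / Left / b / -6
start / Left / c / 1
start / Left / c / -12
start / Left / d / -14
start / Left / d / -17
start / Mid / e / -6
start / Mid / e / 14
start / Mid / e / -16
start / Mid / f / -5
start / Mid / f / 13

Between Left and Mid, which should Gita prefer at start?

Mid

a (Gita): max(-12, 12) = 12
b (Gita): max(4, 6, -6) = 6
c (Gita): max(1, -12) = 1
d (Gita): max(-14, -17) = -14
Left (Ines): min(12, 6, 1, -14) = -14
e (Gita): max(-6, 14, -16) = 14
f (Gita): max(-5, 13) = 13
Mid (Ines): min(14, 13) = 13
Gita prefers the higher value; Left=-14, Mid=13. Mid is better since 13 > -14.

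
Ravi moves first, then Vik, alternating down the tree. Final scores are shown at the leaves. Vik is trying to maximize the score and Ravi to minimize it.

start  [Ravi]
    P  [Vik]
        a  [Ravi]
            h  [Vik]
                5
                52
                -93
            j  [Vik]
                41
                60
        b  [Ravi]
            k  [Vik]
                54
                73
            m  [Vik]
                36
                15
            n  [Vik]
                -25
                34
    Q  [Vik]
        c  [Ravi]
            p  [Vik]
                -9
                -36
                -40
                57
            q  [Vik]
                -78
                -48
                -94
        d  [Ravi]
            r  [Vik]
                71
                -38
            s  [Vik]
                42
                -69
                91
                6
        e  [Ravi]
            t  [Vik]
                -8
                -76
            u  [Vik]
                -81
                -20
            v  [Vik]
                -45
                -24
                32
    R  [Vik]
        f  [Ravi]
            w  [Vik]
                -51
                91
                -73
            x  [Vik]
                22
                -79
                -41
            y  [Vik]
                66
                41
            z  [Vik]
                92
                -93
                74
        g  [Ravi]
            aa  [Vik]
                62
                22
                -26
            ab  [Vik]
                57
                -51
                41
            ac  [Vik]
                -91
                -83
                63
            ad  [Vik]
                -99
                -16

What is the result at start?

22

h (Vik): max(5, 52, -93) = 52
j (Vik): max(41, 60) = 60
a (Ravi): min(52, 60) = 52
k (Vik): max(54, 73) = 73
m (Vik): max(36, 15) = 36
n (Vik): max(-25, 34) = 34
b (Ravi): min(73, 36, 34) = 34
P (Vik): max(52, 34) = 52
p (Vik): max(-9, -36, -40, 57) = 57
q (Vik): max(-78, -48, -94) = -48
c (Ravi): min(57, -48) = -48
r (Vik): max(71, -38) = 71
s (Vik): max(42, -69, 91, 6) = 91
d (Ravi): min(71, 91) = 71
t (Vik): max(-8, -76) = -8
u (Vik): max(-81, -20) = -20
v (Vik): max(-45, -24, 32) = 32
e (Ravi): min(-8, -20, 32) = -20
Q (Vik): max(-48, 71, -20) = 71
w (Vik): max(-51, 91, -73) = 91
x (Vik): max(22, -79, -41) = 22
y (Vik): max(66, 41) = 66
z (Vik): max(92, -93, 74) = 92
f (Ravi): min(91, 22, 66, 92) = 22
aa (Vik): max(62, 22, -26) = 62
ab (Vik): max(57, -51, 41) = 57
ac (Vik): max(-91, -83, 63) = 63
ad (Vik): max(-99, -16) = -16
g (Ravi): min(62, 57, 63, -16) = -16
R (Vik): max(22, -16) = 22
start (Ravi): min(52, 71, 22) = 22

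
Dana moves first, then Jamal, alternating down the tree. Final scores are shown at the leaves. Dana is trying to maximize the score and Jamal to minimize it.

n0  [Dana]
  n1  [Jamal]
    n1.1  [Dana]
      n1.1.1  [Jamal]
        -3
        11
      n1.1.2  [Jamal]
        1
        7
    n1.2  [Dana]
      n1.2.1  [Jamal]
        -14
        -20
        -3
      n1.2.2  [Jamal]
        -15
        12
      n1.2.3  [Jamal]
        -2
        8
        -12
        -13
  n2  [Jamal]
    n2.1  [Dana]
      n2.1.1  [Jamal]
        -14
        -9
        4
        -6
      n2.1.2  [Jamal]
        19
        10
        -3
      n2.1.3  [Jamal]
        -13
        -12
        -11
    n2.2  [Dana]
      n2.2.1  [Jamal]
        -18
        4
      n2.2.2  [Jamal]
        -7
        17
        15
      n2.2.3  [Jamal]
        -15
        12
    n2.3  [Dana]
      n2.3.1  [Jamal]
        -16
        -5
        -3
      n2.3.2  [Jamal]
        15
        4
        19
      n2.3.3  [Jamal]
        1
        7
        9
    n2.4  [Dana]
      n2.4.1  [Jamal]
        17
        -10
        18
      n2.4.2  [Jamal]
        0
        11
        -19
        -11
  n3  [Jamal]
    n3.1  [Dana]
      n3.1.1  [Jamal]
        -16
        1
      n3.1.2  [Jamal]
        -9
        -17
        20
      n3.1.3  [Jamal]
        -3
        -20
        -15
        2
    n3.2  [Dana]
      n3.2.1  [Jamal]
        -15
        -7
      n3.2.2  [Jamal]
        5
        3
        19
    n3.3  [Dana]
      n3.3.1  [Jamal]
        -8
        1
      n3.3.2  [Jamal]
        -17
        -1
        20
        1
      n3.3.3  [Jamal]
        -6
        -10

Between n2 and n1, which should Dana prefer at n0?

n2.1.1 (Jamal): min(-14, -9, 4, -6) = -14
n2.1.2 (Jamal): min(19, 10, -3) = -3
n2.1.3 (Jamal): min(-13, -12, -11) = -13
n2.1 (Dana): max(-14, -3, -13) = -3
n2.2.1 (Jamal): min(-18, 4) = -18
n2.2.2 (Jamal): min(-7, 17, 15) = -7
n2.2.3 (Jamal): min(-15, 12) = -15
n2.2 (Dana): max(-18, -7, -15) = -7
n2.3.1 (Jamal): min(-16, -5, -3) = -16
n2.3.2 (Jamal): min(15, 4, 19) = 4
n2.3.3 (Jamal): min(1, 7, 9) = 1
n2.3 (Dana): max(-16, 4, 1) = 4
n2.4.1 (Jamal): min(17, -10, 18) = -10
n2.4.2 (Jamal): min(0, 11, -19, -11) = -19
n2.4 (Dana): max(-10, -19) = -10
n2 (Jamal): min(-3, -7, 4, -10) = -10
n1.1.1 (Jamal): min(-3, 11) = -3
n1.1.2 (Jamal): min(1, 7) = 1
n1.1 (Dana): max(-3, 1) = 1
n1.2.1 (Jamal): min(-14, -20, -3) = -20
n1.2.2 (Jamal): min(-15, 12) = -15
n1.2.3 (Jamal): min(-2, 8, -12, -13) = -13
n1.2 (Dana): max(-20, -15, -13) = -13
n1 (Jamal): min(1, -13) = -13
Dana prefers the higher value; n2=-10, n1=-13. n2 is better since -10 > -13.

n2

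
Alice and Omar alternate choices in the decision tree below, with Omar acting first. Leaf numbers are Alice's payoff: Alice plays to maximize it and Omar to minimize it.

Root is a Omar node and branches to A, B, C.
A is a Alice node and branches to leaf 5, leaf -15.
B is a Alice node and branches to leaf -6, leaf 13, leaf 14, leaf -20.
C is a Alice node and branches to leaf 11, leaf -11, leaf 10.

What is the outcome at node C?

11

C (Alice): max(11, -11, 10) = 11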